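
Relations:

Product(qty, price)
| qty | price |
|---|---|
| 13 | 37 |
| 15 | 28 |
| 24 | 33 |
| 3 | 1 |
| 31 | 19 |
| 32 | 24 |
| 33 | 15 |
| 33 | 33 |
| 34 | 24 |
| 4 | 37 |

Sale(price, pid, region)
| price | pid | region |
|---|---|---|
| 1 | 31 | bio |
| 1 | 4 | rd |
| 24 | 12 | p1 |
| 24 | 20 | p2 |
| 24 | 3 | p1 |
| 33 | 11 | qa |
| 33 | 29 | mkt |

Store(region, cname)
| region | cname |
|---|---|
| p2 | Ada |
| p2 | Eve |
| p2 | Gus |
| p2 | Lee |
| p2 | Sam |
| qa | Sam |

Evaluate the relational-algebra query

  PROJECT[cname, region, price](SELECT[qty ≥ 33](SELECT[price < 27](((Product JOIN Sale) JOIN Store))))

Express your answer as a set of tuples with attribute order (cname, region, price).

{(Ada, p2, 24), (Eve, p2, 24), (Gus, p2, 24), (Lee, p2, 24), (Sam, p2, 24)}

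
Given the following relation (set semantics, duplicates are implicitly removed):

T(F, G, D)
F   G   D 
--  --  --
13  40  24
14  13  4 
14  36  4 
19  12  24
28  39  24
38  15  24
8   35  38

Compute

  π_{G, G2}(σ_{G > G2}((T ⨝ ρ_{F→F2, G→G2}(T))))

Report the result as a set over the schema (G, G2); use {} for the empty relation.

{(15, 12), (36, 13), (39, 12), (39, 15), (40, 12), (40, 15), (40, 39)}

ρ[F→F2, G→G2]: schema becomes (F2, G2, D); tuples unchanged.
T ⋈ ρ_{F→F2, G→G2}(T) (natural join on D): {(13, 40, 24, 13, 40), (13, 40, 24, 19, 12), (13, 40, 24, 28, 39), (13, 40, 24, 38, 15), (14, 13, 4, 14, 13), (14, 13, 4, 14, 36), (14, 36, 4, 14, 13), (14, 36, 4, 14, 36), (19, 12, 24, 13, 40), (19, 12, 24, 19, 12), (19, 12, 24, 28, 39), (19, 12, 24, 38, 15), (28, 39, 24, 13, 40), (28, 39, 24, 19, 12), (28, 39, 24, 28, 39), (28, 39, 24, 38, 15), (38, 15, 24, 13, 40), (38, 15, 24, 19, 12), (38, 15, 24, 28, 39), (38, 15, 24, 38, 15), (8, 35, 38, 8, 35)}
Apply σ_{G > G2}; surviving tuples: {(13, 40, 24, 19, 12), (13, 40, 24, 28, 39), (13, 40, 24, 38, 15), (14, 36, 4, 14, 13), (28, 39, 24, 19, 12), (28, 39, 24, 38, 15), (38, 15, 24, 19, 12)}
π_{G, G2} gives {(15, 12), (36, 13), (39, 12), (39, 15), (40, 12), (40, 15), (40, 39)}.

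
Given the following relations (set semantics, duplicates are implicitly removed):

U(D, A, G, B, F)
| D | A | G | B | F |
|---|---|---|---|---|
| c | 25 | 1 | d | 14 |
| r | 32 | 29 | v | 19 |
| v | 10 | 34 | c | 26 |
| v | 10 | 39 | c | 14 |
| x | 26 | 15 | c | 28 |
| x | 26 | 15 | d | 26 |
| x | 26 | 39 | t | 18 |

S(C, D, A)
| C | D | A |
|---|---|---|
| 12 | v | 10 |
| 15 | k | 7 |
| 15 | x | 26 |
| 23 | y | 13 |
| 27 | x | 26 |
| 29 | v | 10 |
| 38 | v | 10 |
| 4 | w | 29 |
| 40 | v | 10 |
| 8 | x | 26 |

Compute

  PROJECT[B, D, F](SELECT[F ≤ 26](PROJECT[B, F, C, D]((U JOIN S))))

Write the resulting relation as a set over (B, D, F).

U ⋈ S (natural join on D, A): {(v, 10, 34, c, 26, 12), (v, 10, 34, c, 26, 29), (v, 10, 34, c, 26, 38), (v, 10, 34, c, 26, 40), (v, 10, 39, c, 14, 12), (v, 10, 39, c, 14, 29), (v, 10, 39, c, 14, 38), (v, 10, 39, c, 14, 40), (x, 26, 15, c, 28, 15), (x, 26, 15, c, 28, 27), (x, 26, 15, c, 28, 8), (x, 26, 15, d, 26, 15), (x, 26, 15, d, 26, 27), (x, 26, 15, d, 26, 8), (x, 26, 39, t, 18, 15), (x, 26, 39, t, 18, 27), (x, 26, 39, t, 18, 8)}
π_{B, F, C, D} gives {(c, 14, 12, v), (c, 14, 29, v), (c, 14, 38, v), (c, 14, 40, v), (c, 26, 12, v), (c, 26, 29, v), (c, 26, 38, v), (c, 26, 40, v), (c, 28, 15, x), (c, 28, 27, x), (c, 28, 8, x), (d, 26, 15, x), (d, 26, 27, x), (d, 26, 8, x), (t, 18, 15, x), (t, 18, 27, x), (t, 18, 8, x)}.
Selection F ≤ 26: {(c, 14, 12, v), (c, 14, 29, v), (c, 14, 38, v), (c, 14, 40, v), (c, 26, 12, v), (c, 26, 29, v), (c, 26, 38, v), (c, 26, 40, v), (d, 26, 15, x), (d, 26, 27, x), (d, 26, 8, x), (t, 18, 15, x), (t, 18, 27, x), (t, 18, 8, x)}
π_{B, D, F} gives {(c, v, 14), (c, v, 26), (d, x, 26), (t, x, 18)} (10 duplicate(s) eliminated).

{(c, v, 14), (c, v, 26), (d, x, 26), (t, x, 18)}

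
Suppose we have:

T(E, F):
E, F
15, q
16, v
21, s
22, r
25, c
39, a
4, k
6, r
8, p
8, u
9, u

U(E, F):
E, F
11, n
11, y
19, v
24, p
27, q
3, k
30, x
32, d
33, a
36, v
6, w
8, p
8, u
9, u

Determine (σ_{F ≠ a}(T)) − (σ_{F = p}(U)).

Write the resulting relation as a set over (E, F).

σ[F ≠ a]: keep tuples satisfying F ≠ a → {(15, q), (16, v), (21, s), (22, r), (25, c), (4, k), (6, r), (8, p), (8, u), (9, u)}
σ[F = p]: keep tuples satisfying F = p → {(24, p), (8, p)}
Taking the difference: {(15, q), (16, v), (21, s), (22, r), (25, c), (4, k), (6, r), (8, u), (9, u)}

{(15, q), (16, v), (21, s), (22, r), (25, c), (4, k), (6, r), (8, u), (9, u)}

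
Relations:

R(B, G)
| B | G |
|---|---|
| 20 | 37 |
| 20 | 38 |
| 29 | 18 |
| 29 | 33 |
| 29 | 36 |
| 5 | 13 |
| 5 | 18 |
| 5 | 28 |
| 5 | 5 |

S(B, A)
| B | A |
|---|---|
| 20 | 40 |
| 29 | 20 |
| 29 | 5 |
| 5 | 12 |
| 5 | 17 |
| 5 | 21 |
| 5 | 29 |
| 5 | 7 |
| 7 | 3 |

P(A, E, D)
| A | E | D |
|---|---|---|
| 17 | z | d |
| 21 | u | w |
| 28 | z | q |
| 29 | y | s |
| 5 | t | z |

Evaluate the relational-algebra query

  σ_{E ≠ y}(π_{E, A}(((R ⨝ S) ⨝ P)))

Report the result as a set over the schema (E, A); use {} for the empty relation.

Joining R and S on B yields {(20, 37, 40), (20, 38, 40), (29, 18, 20), (29, 18, 5), (29, 33, 20), (29, 33, 5), (29, 36, 20), (29, 36, 5), (5, 13, 12), (5, 13, 17), (5, 13, 21), (5, 13, 29), (5, 13, 7), (5, 18, 12), (5, 18, 17), (5, 18, 21), (5, 18, 29), (5, 18, 7), (5, 28, 12), (5, 28, 17), (5, 28, 21), (5, 28, 29), (5, 28, 7), (5, 5, 12), (5, 5, 17), (5, 5, 21), (5, 5, 29), (5, 5, 7)}.
Joining (R ⨝ S) and P on A yields {(29, 18, 5, t, z), (29, 33, 5, t, z), (29, 36, 5, t, z), (5, 13, 17, z, d), (5, 13, 21, u, w), (5, 13, 29, y, s), (5, 18, 17, z, d), (5, 18, 21, u, w), (5, 18, 29, y, s), (5, 28, 17, z, d), (5, 28, 21, u, w), (5, 28, 29, y, s), (5, 5, 17, z, d), (5, 5, 21, u, w), (5, 5, 29, y, s)}.
π[E, A]: project onto (E, A) (11 duplicate(s) eliminated) → {(t, 5), (u, 21), (y, 29), (z, 17)}
σ[E ≠ y]: keep tuples satisfying E ≠ y → {(t, 5), (u, 21), (z, 17)}

{(t, 5), (u, 21), (z, 17)}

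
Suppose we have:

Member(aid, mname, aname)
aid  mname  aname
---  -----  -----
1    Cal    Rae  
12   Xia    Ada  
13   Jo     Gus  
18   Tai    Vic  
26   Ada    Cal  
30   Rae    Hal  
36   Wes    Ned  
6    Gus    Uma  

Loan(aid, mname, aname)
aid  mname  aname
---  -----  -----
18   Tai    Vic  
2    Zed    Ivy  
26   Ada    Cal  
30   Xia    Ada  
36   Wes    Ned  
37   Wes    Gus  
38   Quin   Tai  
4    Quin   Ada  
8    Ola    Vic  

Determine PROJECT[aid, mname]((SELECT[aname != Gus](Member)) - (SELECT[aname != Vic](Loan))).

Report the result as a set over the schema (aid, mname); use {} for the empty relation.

{(1, Cal), (12, Xia), (18, Tai), (30, Rae), (6, Gus)}

σ[aname != Gus]: keep tuples satisfying aname != Gus → {(1, Cal, Rae), (12, Xia, Ada), (18, Tai, Vic), (26, Ada, Cal), (30, Rae, Hal), (36, Wes, Ned), (6, Gus, Uma)}
σ[aname != Vic]: keep tuples satisfying aname != Vic → {(2, Zed, Ivy), (26, Ada, Cal), (30, Xia, Ada), (36, Wes, Ned), (37, Wes, Gus), (38, Quin, Tai), (4, Quin, Ada)}
Taking the difference: {(1, Cal, Rae), (12, Xia, Ada), (18, Tai, Vic), (30, Rae, Hal), (6, Gus, Uma)}
π[aid, mname]: project onto (aid, mname) → {(1, Cal), (12, Xia), (18, Tai), (30, Rae), (6, Gus)}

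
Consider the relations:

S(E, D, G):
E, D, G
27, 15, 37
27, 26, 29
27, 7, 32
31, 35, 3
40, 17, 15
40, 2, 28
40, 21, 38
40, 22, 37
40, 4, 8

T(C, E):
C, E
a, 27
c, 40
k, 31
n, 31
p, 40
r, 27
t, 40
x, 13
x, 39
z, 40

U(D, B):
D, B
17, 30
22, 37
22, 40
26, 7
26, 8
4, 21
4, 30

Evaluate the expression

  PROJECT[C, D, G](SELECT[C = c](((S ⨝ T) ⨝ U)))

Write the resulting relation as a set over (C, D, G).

Natural join on E: {(27, 15, 37, a), (27, 15, 37, r), (27, 26, 29, a), (27, 26, 29, r), (27, 7, 32, a), (27, 7, 32, r), (31, 35, 3, k), (31, 35, 3, n), (40, 17, 15, c), (40, 17, 15, p), (40, 17, 15, t), (40, 17, 15, z), (40, 2, 28, c), (40, 2, 28, p), (40, 2, 28, t), (40, 2, 28, z), (40, 21, 38, c), (40, 21, 38, p), (40, 21, 38, t), (40, 21, 38, z), (40, 22, 37, c), (40, 22, 37, p), (40, 22, 37, t), (40, 22, 37, z), (40, 4, 8, c), (40, 4, 8, p), (40, 4, 8, t), (40, 4, 8, z)}
Natural join on D: {(27, 26, 29, a, 7), (27, 26, 29, a, 8), (27, 26, 29, r, 7), (27, 26, 29, r, 8), (40, 17, 15, c, 30), (40, 17, 15, p, 30), (40, 17, 15, t, 30), (40, 17, 15, z, 30), (40, 22, 37, c, 37), (40, 22, 37, c, 40), (40, 22, 37, p, 37), (40, 22, 37, p, 40), (40, 22, 37, t, 37), (40, 22, 37, t, 40), (40, 22, 37, z, 37), (40, 22, 37, z, 40), (40, 4, 8, c, 21), (40, 4, 8, c, 30), (40, 4, 8, p, 21), (40, 4, 8, p, 30), (40, 4, 8, t, 21), (40, 4, 8, t, 30), (40, 4, 8, z, 21), (40, 4, 8, z, 30)}
Apply σ_{C = c}; surviving tuples: {(40, 17, 15, c, 30), (40, 22, 37, c, 37), (40, 22, 37, c, 40), (40, 4, 8, c, 21), (40, 4, 8, c, 30)}
Projecting to C, D, G (2 duplicate(s) eliminated): {(c, 17, 15), (c, 22, 37), (c, 4, 8)}

{(c, 17, 15), (c, 22, 37), (c, 4, 8)}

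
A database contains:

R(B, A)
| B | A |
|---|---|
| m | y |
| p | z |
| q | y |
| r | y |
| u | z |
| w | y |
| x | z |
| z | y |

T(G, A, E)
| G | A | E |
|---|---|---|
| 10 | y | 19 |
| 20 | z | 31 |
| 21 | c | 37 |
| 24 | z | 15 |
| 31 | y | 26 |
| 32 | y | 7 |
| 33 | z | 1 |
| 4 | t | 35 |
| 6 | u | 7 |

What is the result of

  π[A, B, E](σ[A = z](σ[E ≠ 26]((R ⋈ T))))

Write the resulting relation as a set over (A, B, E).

Joining R and T on A yields {(m, y, 10, 19), (m, y, 31, 26), (m, y, 32, 7), (p, z, 20, 31), (p, z, 24, 15), (p, z, 33, 1), (q, y, 10, 19), (q, y, 31, 26), (q, y, 32, 7), (r, y, 10, 19), (r, y, 31, 26), (r, y, 32, 7), (u, z, 20, 31), (u, z, 24, 15), (u, z, 33, 1), (w, y, 10, 19), (w, y, 31, 26), (w, y, 32, 7), (x, z, 20, 31), (x, z, 24, 15), (x, z, 33, 1), (z, y, 10, 19), (z, y, 31, 26), (z, y, 32, 7)}.
Selection E ≠ 26: {(m, y, 10, 19), (m, y, 32, 7), (p, z, 20, 31), (p, z, 24, 15), (p, z, 33, 1), (q, y, 10, 19), (q, y, 32, 7), (r, y, 10, 19), (r, y, 32, 7), (u, z, 20, 31), (u, z, 24, 15), (u, z, 33, 1), (w, y, 10, 19), (w, y, 32, 7), (x, z, 20, 31), (x, z, 24, 15), (x, z, 33, 1), (z, y, 10, 19), (z, y, 32, 7)}
Selection A = z: {(p, z, 20, 31), (p, z, 24, 15), (p, z, 33, 1), (u, z, 20, 31), (u, z, 24, 15), (u, z, 33, 1), (x, z, 20, 31), (x, z, 24, 15), (x, z, 33, 1)}
Keep only column(s) A, B, E: {(z, p, 1), (z, p, 15), (z, p, 31), (z, u, 1), (z, u, 15), (z, u, 31), (z, x, 1), (z, x, 15), (z, x, 31)}

{(z, p, 1), (z, p, 15), (z, p, 31), (z, u, 1), (z, u, 15), (z, u, 31), (z, x, 1), (z, x, 15), (z, x, 31)}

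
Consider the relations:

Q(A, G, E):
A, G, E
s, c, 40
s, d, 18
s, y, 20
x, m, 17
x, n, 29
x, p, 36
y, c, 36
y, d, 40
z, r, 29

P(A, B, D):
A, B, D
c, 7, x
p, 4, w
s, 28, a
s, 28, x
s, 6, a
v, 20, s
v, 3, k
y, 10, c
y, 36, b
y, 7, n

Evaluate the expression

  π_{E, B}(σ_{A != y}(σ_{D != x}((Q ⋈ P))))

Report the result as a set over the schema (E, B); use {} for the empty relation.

Joining Q and P on A yields {(s, c, 40, 28, a), (s, c, 40, 28, x), (s, c, 40, 6, a), (s, d, 18, 28, a), (s, d, 18, 28, x), (s, d, 18, 6, a), (s, y, 20, 28, a), (s, y, 20, 28, x), (s, y, 20, 6, a), (y, c, 36, 10, c), (y, c, 36, 36, b), (y, c, 36, 7, n), (y, d, 40, 10, c), (y, d, 40, 36, b), (y, d, 40, 7, n)}.
Selection D != x: {(s, c, 40, 28, a), (s, c, 40, 6, a), (s, d, 18, 28, a), (s, d, 18, 6, a), (s, y, 20, 28, a), (s, y, 20, 6, a), (y, c, 36, 10, c), (y, c, 36, 36, b), (y, c, 36, 7, n), (y, d, 40, 10, c), (y, d, 40, 36, b), (y, d, 40, 7, n)}
Selection A != y: {(s, c, 40, 28, a), (s, c, 40, 6, a), (s, d, 18, 28, a), (s, d, 18, 6, a), (s, y, 20, 28, a), (s, y, 20, 6, a)}
π_{E, B} gives {(18, 28), (18, 6), (20, 28), (20, 6), (40, 28), (40, 6)}.

{(18, 28), (18, 6), (20, 28), (20, 6), (40, 28), (40, 6)}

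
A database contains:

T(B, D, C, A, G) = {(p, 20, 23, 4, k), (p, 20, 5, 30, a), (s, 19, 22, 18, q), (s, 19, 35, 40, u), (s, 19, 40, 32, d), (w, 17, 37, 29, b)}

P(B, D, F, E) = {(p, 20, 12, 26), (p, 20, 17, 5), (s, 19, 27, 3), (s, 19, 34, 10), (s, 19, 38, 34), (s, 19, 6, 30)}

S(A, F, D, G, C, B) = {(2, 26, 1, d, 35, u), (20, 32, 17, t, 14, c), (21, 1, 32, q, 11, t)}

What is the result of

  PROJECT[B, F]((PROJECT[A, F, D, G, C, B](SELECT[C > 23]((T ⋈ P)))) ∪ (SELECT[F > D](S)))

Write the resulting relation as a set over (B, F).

{(c, 32), (s, 27), (s, 34), (s, 38), (s, 6), (u, 26)}

T ⋈ P (natural join on B, D): {(p, 20, 23, 4, k, 12, 26), (p, 20, 23, 4, k, 17, 5), (p, 20, 5, 30, a, 12, 26), (p, 20, 5, 30, a, 17, 5), (s, 19, 22, 18, q, 27, 3), (s, 19, 22, 18, q, 34, 10), (s, 19, 22, 18, q, 38, 34), (s, 19, 22, 18, q, 6, 30), (s, 19, 35, 40, u, 27, 3), (s, 19, 35, 40, u, 34, 10), (s, 19, 35, 40, u, 38, 34), (s, 19, 35, 40, u, 6, 30), (s, 19, 40, 32, d, 27, 3), (s, 19, 40, 32, d, 34, 10), (s, 19, 40, 32, d, 38, 34), (s, 19, 40, 32, d, 6, 30)}
σ[C > 23]: keep tuples satisfying C > 23 → {(s, 19, 35, 40, u, 27, 3), (s, 19, 35, 40, u, 34, 10), (s, 19, 35, 40, u, 38, 34), (s, 19, 35, 40, u, 6, 30), (s, 19, 40, 32, d, 27, 3), (s, 19, 40, 32, d, 34, 10), (s, 19, 40, 32, d, 38, 34), (s, 19, 40, 32, d, 6, 30)}
Keep only column(s) A, F, D, G, C, B: {(32, 27, 19, d, 40, s), (32, 34, 19, d, 40, s), (32, 38, 19, d, 40, s), (32, 6, 19, d, 40, s), (40, 27, 19, u, 35, s), (40, 34, 19, u, 35, s), (40, 38, 19, u, 35, s), (40, 6, 19, u, 35, s)}
σ[F > D]: keep tuples satisfying F > D → {(2, 26, 1, d, 35, u), (20, 32, 17, t, 14, c)}
Set union of the two operands is {(2, 26, 1, d, 35, u), (20, 32, 17, t, 14, c), (32, 27, 19, d, 40, s), (32, 34, 19, d, 40, s), (32, 38, 19, d, 40, s), (32, 6, 19, d, 40, s), (40, 27, 19, u, 35, s), (40, 34, 19, u, 35, s), (40, 38, 19, u, 35, s), (40, 6, 19, u, 35, s)}.
Keep only column(s) B, F (4 duplicate(s) eliminated): {(c, 32), (s, 27), (s, 34), (s, 38), (s, 6), (u, 26)}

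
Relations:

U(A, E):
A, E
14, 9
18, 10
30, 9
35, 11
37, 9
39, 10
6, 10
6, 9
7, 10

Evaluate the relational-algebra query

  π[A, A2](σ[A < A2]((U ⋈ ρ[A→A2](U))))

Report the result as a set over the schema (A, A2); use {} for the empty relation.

{(14, 30), (14, 37), (18, 39), (30, 37), (6, 14), (6, 18), (6, 30), (6, 37), (6, 39), (6, 7), (7, 18), (7, 39)}

ρ[A→A2]: schema becomes (A2, E); tuples unchanged.
U ⋈ ρ[A→A2](U) (natural join on E): {(14, 9, 14), (14, 9, 30), (14, 9, 37), (14, 9, 6), (18, 10, 18), (18, 10, 39), (18, 10, 6), (18, 10, 7), (30, 9, 14), (30, 9, 30), (30, 9, 37), (30, 9, 6), (35, 11, 35), (37, 9, 14), (37, 9, 30), (37, 9, 37), (37, 9, 6), (39, 10, 18), (39, 10, 39), (39, 10, 6), (39, 10, 7), (6, 10, 18), (6, 10, 39), (6, 10, 6), (6, 10, 7), (6, 9, 14), (6, 9, 30), (6, 9, 37), (6, 9, 6), (7, 10, 18), (7, 10, 39), (7, 10, 6), (7, 10, 7)}
Apply σ_{A < A2}; surviving tuples: {(14, 9, 30), (14, 9, 37), (18, 10, 39), (30, 9, 37), (6, 10, 18), (6, 10, 39), (6, 10, 7), (6, 9, 14), (6, 9, 30), (6, 9, 37), (7, 10, 18), (7, 10, 39)}
π[A, A2]: project onto (A, A2) → {(14, 30), (14, 37), (18, 39), (30, 37), (6, 14), (6, 18), (6, 30), (6, 37), (6, 39), (6, 7), (7, 18), (7, 39)}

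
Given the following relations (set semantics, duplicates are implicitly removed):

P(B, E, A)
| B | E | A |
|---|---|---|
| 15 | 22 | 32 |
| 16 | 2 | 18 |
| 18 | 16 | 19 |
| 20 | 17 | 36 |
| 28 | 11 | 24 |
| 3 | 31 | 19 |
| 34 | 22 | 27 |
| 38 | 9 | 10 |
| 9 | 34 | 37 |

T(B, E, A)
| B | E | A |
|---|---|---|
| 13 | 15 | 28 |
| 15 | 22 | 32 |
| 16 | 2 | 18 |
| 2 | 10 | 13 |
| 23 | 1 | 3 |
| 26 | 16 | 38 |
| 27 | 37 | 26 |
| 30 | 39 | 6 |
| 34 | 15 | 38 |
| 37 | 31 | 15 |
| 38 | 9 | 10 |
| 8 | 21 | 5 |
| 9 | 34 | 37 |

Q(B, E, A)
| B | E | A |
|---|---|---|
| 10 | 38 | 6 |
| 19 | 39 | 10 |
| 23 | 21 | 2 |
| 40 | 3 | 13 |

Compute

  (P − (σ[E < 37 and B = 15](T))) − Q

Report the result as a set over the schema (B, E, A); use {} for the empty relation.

{(16, 2, 18), (18, 16, 19), (20, 17, 36), (28, 11, 24), (3, 31, 19), (34, 22, 27), (38, 9, 10), (9, 34, 37)}

Apply σ_{E < 37 and B = 15}; surviving tuples: {(15, 22, 32)}
Difference: {(15, 22, 32), (16, 2, 18), (18, 16, 19), (20, 17, 36), (28, 11, 24), (3, 31, 19), (34, 22, 27), (38, 9, 10), (9, 34, 37)} with {(15, 22, 32)} → {(16, 2, 18), (18, 16, 19), (20, 17, 36), (28, 11, 24), (3, 31, 19), (34, 22, 27), (38, 9, 10), (9, 34, 37)}
Difference: {(16, 2, 18), (18, 16, 19), (20, 17, 36), (28, 11, 24), (3, 31, 19), (34, 22, 27), (38, 9, 10), (9, 34, 37)} with {(10, 38, 6), (19, 39, 10), (23, 21, 2), (40, 3, 13)} → {(16, 2, 18), (18, 16, 19), (20, 17, 36), (28, 11, 24), (3, 31, 19), (34, 22, 27), (38, 9, 10), (9, 34, 37)}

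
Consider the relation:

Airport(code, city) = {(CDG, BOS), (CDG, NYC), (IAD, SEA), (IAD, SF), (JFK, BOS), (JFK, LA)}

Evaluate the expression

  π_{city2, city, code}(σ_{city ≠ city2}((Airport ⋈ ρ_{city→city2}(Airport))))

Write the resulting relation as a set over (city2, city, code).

{(BOS, LA, JFK), (BOS, NYC, CDG), (LA, BOS, JFK), (NYC, BOS, CDG), (SEA, SF, IAD), (SF, SEA, IAD)}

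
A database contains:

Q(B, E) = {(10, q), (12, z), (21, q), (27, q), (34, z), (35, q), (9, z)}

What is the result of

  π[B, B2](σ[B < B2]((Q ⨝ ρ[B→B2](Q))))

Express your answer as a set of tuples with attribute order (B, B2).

ρ[B→B2]: schema becomes (B2, E); tuples unchanged.
Q ⋈ ρ[B→B2](Q) (natural join on E): {(10, q, 10), (10, q, 21), (10, q, 27), (10, q, 35), (12, z, 12), (12, z, 34), (12, z, 9), (21, q, 10), (21, q, 21), (21, q, 27), (21, q, 35), (27, q, 10), (27, q, 21), (27, q, 27), (27, q, 35), (34, z, 12), (34, z, 34), (34, z, 9), (35, q, 10), (35, q, 21), (35, q, 27), (35, q, 35), (9, z, 12), (9, z, 34), (9, z, 9)}
Filtering on B < B2 leaves {(10, q, 21), (10, q, 27), (10, q, 35), (12, z, 34), (21, q, 27), (21, q, 35), (27, q, 35), (9, z, 12), (9, z, 34)}.
π[B, B2]: project onto (B, B2) → {(10, 21), (10, 27), (10, 35), (12, 34), (21, 27), (21, 35), (27, 35), (9, 12), (9, 34)}

{(10, 21), (10, 27), (10, 35), (12, 34), (21, 27), (21, 35), (27, 35), (9, 12), (9, 34)}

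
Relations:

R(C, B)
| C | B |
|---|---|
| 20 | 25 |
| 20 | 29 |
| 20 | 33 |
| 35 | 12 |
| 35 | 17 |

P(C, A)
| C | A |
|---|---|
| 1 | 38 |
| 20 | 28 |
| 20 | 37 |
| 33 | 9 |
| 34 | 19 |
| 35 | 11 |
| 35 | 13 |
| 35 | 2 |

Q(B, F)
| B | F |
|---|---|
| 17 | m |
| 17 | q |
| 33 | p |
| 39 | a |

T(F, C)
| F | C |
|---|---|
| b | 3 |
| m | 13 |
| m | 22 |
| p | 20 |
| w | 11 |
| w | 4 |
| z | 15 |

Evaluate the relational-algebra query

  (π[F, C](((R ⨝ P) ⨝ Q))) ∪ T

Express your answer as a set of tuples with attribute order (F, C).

Joining R and P on C yields {(20, 25, 28), (20, 25, 37), (20, 29, 28), (20, 29, 37), (20, 33, 28), (20, 33, 37), (35, 12, 11), (35, 12, 13), (35, 12, 2), (35, 17, 11), (35, 17, 13), (35, 17, 2)}.
Joining (R ⨝ P) and Q on B yields {(20, 33, 28, p), (20, 33, 37, p), (35, 17, 11, m), (35, 17, 11, q), (35, 17, 13, m), (35, 17, 13, q), (35, 17, 2, m), (35, 17, 2, q)}.
Keep only column(s) F, C (5 duplicate(s) eliminated): {(m, 35), (p, 20), (q, 35)}
Taking the union: {(b, 3), (m, 13), (m, 22), (m, 35), (p, 20), (q, 35), (w, 11), (w, 4), (z, 15)}

{(b, 3), (m, 13), (m, 22), (m, 35), (p, 20), (q, 35), (w, 11), (w, 4), (z, 15)}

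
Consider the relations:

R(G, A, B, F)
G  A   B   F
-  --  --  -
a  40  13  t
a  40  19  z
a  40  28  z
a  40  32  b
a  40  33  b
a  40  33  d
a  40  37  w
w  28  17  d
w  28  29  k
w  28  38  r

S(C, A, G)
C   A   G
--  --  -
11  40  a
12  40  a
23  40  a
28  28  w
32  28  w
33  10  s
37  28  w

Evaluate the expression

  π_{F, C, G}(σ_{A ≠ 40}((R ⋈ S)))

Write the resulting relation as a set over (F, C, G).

{(d, 28, w), (d, 32, w), (d, 37, w), (k, 28, w), (k, 32, w), (k, 37, w), (r, 28, w), (r, 32, w), (r, 37, w)}

R ⋈ S (natural join on G, A): {(a, 40, 13, t, 11), (a, 40, 13, t, 12), (a, 40, 13, t, 23), (a, 40, 19, z, 11), (a, 40, 19, z, 12), (a, 40, 19, z, 23), (a, 40, 28, z, 11), (a, 40, 28, z, 12), (a, 40, 28, z, 23), (a, 40, 32, b, 11), (a, 40, 32, b, 12), (a, 40, 32, b, 23), (a, 40, 33, b, 11), (a, 40, 33, b, 12), (a, 40, 33, b, 23), (a, 40, 33, d, 11), (a, 40, 33, d, 12), (a, 40, 33, d, 23), (a, 40, 37, w, 11), (a, 40, 37, w, 12), (a, 40, 37, w, 23), (w, 28, 17, d, 28), (w, 28, 17, d, 32), (w, 28, 17, d, 37), (w, 28, 29, k, 28), (w, 28, 29, k, 32), (w, 28, 29, k, 37), (w, 28, 38, r, 28), (w, 28, 38, r, 32), (w, 28, 38, r, 37)}
Selection A ≠ 40: {(w, 28, 17, d, 28), (w, 28, 17, d, 32), (w, 28, 17, d, 37), (w, 28, 29, k, 28), (w, 28, 29, k, 32), (w, 28, 29, k, 37), (w, 28, 38, r, 28), (w, 28, 38, r, 32), (w, 28, 38, r, 37)}
π[F, C, G]: project onto (F, C, G) → {(d, 28, w), (d, 32, w), (d, 37, w), (k, 28, w), (k, 32, w), (k, 37, w), (r, 28, w), (r, 32, w), (r, 37, w)}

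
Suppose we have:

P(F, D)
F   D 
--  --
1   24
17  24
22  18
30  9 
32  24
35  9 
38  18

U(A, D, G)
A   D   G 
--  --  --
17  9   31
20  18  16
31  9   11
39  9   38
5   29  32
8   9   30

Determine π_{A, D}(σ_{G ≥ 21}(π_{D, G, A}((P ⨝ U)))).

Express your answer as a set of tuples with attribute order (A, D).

Joining P and U on D yields {(22, 18, 20, 16), (30, 9, 17, 31), (30, 9, 31, 11), (30, 9, 39, 38), (30, 9, 8, 30), (35, 9, 17, 31), (35, 9, 31, 11), (35, 9, 39, 38), (35, 9, 8, 30), (38, 18, 20, 16)}.
π[D, G, A]: project onto (D, G, A) (5 duplicate(s) eliminated) → {(18, 16, 20), (9, 11, 31), (9, 30, 8), (9, 31, 17), (9, 38, 39)}
σ[G ≥ 21]: keep tuples satisfying G ≥ 21 → {(9, 30, 8), (9, 31, 17), (9, 38, 39)}
π[A, D]: project onto (A, D) → {(17, 9), (39, 9), (8, 9)}

{(17, 9), (39, 9), (8, 9)}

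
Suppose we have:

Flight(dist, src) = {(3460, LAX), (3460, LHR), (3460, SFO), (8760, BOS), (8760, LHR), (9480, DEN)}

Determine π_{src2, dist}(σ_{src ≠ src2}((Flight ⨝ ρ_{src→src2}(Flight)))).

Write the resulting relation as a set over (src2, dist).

ρ[src→src2]: schema becomes (dist, src2); tuples unchanged.
Natural join on dist: {(3460, LAX, LAX), (3460, LAX, LHR), (3460, LAX, SFO), (3460, LHR, LAX), (3460, LHR, LHR), (3460, LHR, SFO), (3460, SFO, LAX), (3460, SFO, LHR), (3460, SFO, SFO), (8760, BOS, BOS), (8760, BOS, LHR), (8760, LHR, BOS), (8760, LHR, LHR), (9480, DEN, DEN)}
Apply σ_{src ≠ src2}; surviving tuples: {(3460, LAX, LHR), (3460, LAX, SFO), (3460, LHR, LAX), (3460, LHR, SFO), (3460, SFO, LAX), (3460, SFO, LHR), (8760, BOS, LHR), (8760, LHR, BOS)}
π[src2, dist]: project onto (src2, dist) (3 duplicate(s) eliminated) → {(BOS, 8760), (LAX, 3460), (LHR, 3460), (LHR, 8760), (SFO, 3460)}

{(BOS, 8760), (LAX, 3460), (LHR, 3460), (LHR, 8760), (SFO, 3460)}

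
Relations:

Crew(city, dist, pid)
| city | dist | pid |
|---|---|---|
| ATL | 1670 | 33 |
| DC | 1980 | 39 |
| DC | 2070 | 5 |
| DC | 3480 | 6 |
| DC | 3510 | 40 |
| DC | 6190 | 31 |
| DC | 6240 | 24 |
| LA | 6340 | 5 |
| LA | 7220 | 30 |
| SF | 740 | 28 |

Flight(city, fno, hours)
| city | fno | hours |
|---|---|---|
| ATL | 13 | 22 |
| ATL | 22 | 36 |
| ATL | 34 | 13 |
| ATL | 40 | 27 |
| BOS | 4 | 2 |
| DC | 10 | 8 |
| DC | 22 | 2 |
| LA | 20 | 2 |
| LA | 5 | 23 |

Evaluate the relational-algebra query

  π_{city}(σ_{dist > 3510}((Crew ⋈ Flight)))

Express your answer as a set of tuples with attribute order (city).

{DC, LA}

Joining Crew and Flight on city yields {(ATL, 1670, 33, 13, 22), (ATL, 1670, 33, 22, 36), (ATL, 1670, 33, 34, 13), (ATL, 1670, 33, 40, 27), (DC, 1980, 39, 10, 8), (DC, 1980, 39, 22, 2), (DC, 2070, 5, 10, 8), (DC, 2070, 5, 22, 2), (DC, 3480, 6, 10, 8), (DC, 3480, 6, 22, 2), (DC, 3510, 40, 10, 8), (DC, 3510, 40, 22, 2), (DC, 6190, 31, 10, 8), (DC, 6190, 31, 22, 2), (DC, 6240, 24, 10, 8), (DC, 6240, 24, 22, 2), (LA, 6340, 5, 20, 2), (LA, 6340, 5, 5, 23), (LA, 7220, 30, 20, 2), (LA, 7220, 30, 5, 23)}.
σ[dist > 3510]: keep tuples satisfying dist > 3510 → {(DC, 6190, 31, 10, 8), (DC, 6190, 31, 22, 2), (DC, 6240, 24, 10, 8), (DC, 6240, 24, 22, 2), (LA, 6340, 5, 20, 2), (LA, 6340, 5, 5, 23), (LA, 7220, 30, 20, 2), (LA, 7220, 30, 5, 23)}
Keep only column(s) city (6 duplicate(s) eliminated): {DC, LA}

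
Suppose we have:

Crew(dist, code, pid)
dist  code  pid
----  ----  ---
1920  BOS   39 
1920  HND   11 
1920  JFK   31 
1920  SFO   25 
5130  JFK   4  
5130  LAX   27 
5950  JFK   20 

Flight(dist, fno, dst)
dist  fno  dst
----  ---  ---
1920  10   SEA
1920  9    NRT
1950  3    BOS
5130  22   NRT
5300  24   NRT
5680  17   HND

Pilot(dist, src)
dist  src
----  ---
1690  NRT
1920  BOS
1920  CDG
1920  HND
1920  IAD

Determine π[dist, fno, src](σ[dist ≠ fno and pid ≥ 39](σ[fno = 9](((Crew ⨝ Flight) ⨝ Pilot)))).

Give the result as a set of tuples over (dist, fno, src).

{(1920, 9, BOS), (1920, 9, CDG), (1920, 9, HND), (1920, 9, IAD)}

Crew ⋈ Flight (natural join on dist): {(1920, BOS, 39, 10, SEA), (1920, BOS, 39, 9, NRT), (1920, HND, 11, 10, SEA), (1920, HND, 11, 9, NRT), (1920, JFK, 31, 10, SEA), (1920, JFK, 31, 9, NRT), (1920, SFO, 25, 10, SEA), (1920, SFO, 25, 9, NRT), (5130, JFK, 4, 22, NRT), (5130, LAX, 27, 22, NRT)}
(Crew ⨝ Flight) ⋈ Pilot (natural join on dist): {(1920, BOS, 39, 10, SEA, BOS), (1920, BOS, 39, 10, SEA, CDG), (1920, BOS, 39, 10, SEA, HND), (1920, BOS, 39, 10, SEA, IAD), (1920, BOS, 39, 9, NRT, BOS), (1920, BOS, 39, 9, NRT, CDG), (1920, BOS, 39, 9, NRT, HND), (1920, BOS, 39, 9, NRT, IAD), (1920, HND, 11, 10, SEA, BOS), (1920, HND, 11, 10, SEA, CDG), (1920, HND, 11, 10, SEA, HND), (1920, HND, 11, 10, SEA, IAD), (1920, HND, 11, 9, NRT, BOS), (1920, HND, 11, 9, NRT, CDG), (1920, HND, 11, 9, NRT, HND), (1920, HND, 11, 9, NRT, IAD), (1920, JFK, 31, 10, SEA, BOS), (1920, JFK, 31, 10, SEA, CDG), (1920, JFK, 31, 10, SEA, HND), (1920, JFK, 31, 10, SEA, IAD), (1920, JFK, 31, 9, NRT, BOS), (1920, JFK, 31, 9, NRT, CDG), (1920, JFK, 31, 9, NRT, HND), (1920, JFK, 31, 9, NRT, IAD), (1920, SFO, 25, 10, SEA, BOS), (1920, SFO, 25, 10, SEA, CDG), (1920, SFO, 25, 10, SEA, HND), (1920, SFO, 25, 10, SEA, IAD), (1920, SFO, 25, 9, NRT, BOS), (1920, SFO, 25, 9, NRT, CDG), (1920, SFO, 25, 9, NRT, HND), (1920, SFO, 25, 9, NRT, IAD)}
Selection fno = 9: {(1920, BOS, 39, 9, NRT, BOS), (1920, BOS, 39, 9, NRT, CDG), (1920, BOS, 39, 9, NRT, HND), (1920, BOS, 39, 9, NRT, IAD), (1920, HND, 11, 9, NRT, BOS), (1920, HND, 11, 9, NRT, CDG), (1920, HND, 11, 9, NRT, HND), (1920, HND, 11, 9, NRT, IAD), (1920, JFK, 31, 9, NRT, BOS), (1920, JFK, 31, 9, NRT, CDG), (1920, JFK, 31, 9, NRT, HND), (1920, JFK, 31, 9, NRT, IAD), (1920, SFO, 25, 9, NRT, BOS), (1920, SFO, 25, 9, NRT, CDG), (1920, SFO, 25, 9, NRT, HND), (1920, SFO, 25, 9, NRT, IAD)}
Selection dist ≠ fno and pid ≥ 39: {(1920, BOS, 39, 9, NRT, BOS), (1920, BOS, 39, 9, NRT, CDG), (1920, BOS, 39, 9, NRT, HND), (1920, BOS, 39, 9, NRT, IAD)}
π[dist, fno, src]: project onto (dist, fno, src) → {(1920, 9, BOS), (1920, 9, CDG), (1920, 9, HND), (1920, 9, IAD)}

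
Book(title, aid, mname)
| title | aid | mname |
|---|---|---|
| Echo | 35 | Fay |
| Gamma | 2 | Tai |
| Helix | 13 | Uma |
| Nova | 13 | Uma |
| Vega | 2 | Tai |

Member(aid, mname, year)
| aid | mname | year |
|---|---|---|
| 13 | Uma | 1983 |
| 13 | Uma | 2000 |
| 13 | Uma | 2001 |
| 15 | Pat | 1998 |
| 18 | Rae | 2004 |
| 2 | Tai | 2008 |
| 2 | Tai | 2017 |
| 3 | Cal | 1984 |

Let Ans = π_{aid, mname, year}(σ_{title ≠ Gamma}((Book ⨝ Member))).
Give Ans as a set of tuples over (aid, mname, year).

Book ⋈ Member (natural join on aid, mname): {(Gamma, 2, Tai, 2008), (Gamma, 2, Tai, 2017), (Helix, 13, Uma, 1983), (Helix, 13, Uma, 2000), (Helix, 13, Uma, 2001), (Nova, 13, Uma, 1983), (Nova, 13, Uma, 2000), (Nova, 13, Uma, 2001), (Vega, 2, Tai, 2008), (Vega, 2, Tai, 2017)}
σ[title ≠ Gamma]: keep tuples satisfying title ≠ Gamma → {(Helix, 13, Uma, 1983), (Helix, 13, Uma, 2000), (Helix, 13, Uma, 2001), (Nova, 13, Uma, 1983), (Nova, 13, Uma, 2000), (Nova, 13, Uma, 2001), (Vega, 2, Tai, 2008), (Vega, 2, Tai, 2017)}
Keep only column(s) aid, mname, year (3 duplicate(s) eliminated): {(13, Uma, 1983), (13, Uma, 2000), (13, Uma, 2001), (2, Tai, 2008), (2, Tai, 2017)}

{(13, Uma, 1983), (13, Uma, 2000), (13, Uma, 2001), (2, Tai, 2008), (2, Tai, 2017)}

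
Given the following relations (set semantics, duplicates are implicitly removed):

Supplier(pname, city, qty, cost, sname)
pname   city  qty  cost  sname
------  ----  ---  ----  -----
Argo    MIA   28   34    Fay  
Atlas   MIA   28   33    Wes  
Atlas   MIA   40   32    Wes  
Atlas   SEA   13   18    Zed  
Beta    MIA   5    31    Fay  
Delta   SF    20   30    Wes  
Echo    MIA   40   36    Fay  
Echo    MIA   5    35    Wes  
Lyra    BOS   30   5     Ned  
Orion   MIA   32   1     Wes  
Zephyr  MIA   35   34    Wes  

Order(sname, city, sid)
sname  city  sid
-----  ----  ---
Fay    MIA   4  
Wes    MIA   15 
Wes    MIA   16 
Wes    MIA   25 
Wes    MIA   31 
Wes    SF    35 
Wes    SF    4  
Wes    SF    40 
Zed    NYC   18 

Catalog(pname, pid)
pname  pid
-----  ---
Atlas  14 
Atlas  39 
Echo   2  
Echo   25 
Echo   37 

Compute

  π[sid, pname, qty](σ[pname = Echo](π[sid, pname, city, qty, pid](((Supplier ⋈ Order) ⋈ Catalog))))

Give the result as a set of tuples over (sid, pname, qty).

Supplier ⋈ Order (natural join on city, sname): {(Argo, MIA, 28, 34, Fay, 4), (Atlas, MIA, 28, 33, Wes, 15), (Atlas, MIA, 28, 33, Wes, 16), (Atlas, MIA, 28, 33, Wes, 25), (Atlas, MIA, 28, 33, Wes, 31), (Atlas, MIA, 40, 32, Wes, 15), (Atlas, MIA, 40, 32, Wes, 16), (Atlas, MIA, 40, 32, Wes, 25), (Atlas, MIA, 40, 32, Wes, 31), (Beta, MIA, 5, 31, Fay, 4), (Delta, SF, 20, 30, Wes, 35), (Delta, SF, 20, 30, Wes, 4), (Delta, SF, 20, 30, Wes, 40), (Echo, MIA, 40, 36, Fay, 4), (Echo, MIA, 5, 35, Wes, 15), (Echo, MIA, 5, 35, Wes, 16), (Echo, MIA, 5, 35, Wes, 25), (Echo, MIA, 5, 35, Wes, 31), (Orion, MIA, 32, 1, Wes, 15), (Orion, MIA, 32, 1, Wes, 16), (Orion, MIA, 32, 1, Wes, 25), (Orion, MIA, 32, 1, Wes, 31), (Zephyr, MIA, 35, 34, Wes, 15), (Zephyr, MIA, 35, 34, Wes, 16), (Zephyr, MIA, 35, 34, Wes, 25), (Zephyr, MIA, 35, 34, Wes, 31)}
(Supplier ⋈ Order) ⋈ Catalog (natural join on pname): {(Atlas, MIA, 28, 33, Wes, 15, 14), (Atlas, MIA, 28, 33, Wes, 15, 39), (Atlas, MIA, 28, 33, Wes, 16, 14), (Atlas, MIA, 28, 33, Wes, 16, 39), (Atlas, MIA, 28, 33, Wes, 25, 14), (Atlas, MIA, 28, 33, Wes, 25, 39), (Atlas, MIA, 28, 33, Wes, 31, 14), (Atlas, MIA, 28, 33, Wes, 31, 39), (Atlas, MIA, 40, 32, Wes, 15, 14), (Atlas, MIA, 40, 32, Wes, 15, 39), (Atlas, MIA, 40, 32, Wes, 16, 14), (Atlas, MIA, 40, 32, Wes, 16, 39), (Atlas, MIA, 40, 32, Wes, 25, 14), (Atlas, MIA, 40, 32, Wes, 25, 39), (Atlas, MIA, 40, 32, Wes, 31, 14), (Atlas, MIA, 40, 32, Wes, 31, 39), (Echo, MIA, 40, 36, Fay, 4, 2), (Echo, MIA, 40, 36, Fay, 4, 25), (Echo, MIA, 40, 36, Fay, 4, 37), (Echo, MIA, 5, 35, Wes, 15, 2), (Echo, MIA, 5, 35, Wes, 15, 25), (Echo, MIA, 5, 35, Wes, 15, 37), (Echo, MIA, 5, 35, Wes, 16, 2), (Echo, MIA, 5, 35, Wes, 16, 25), (Echo, MIA, 5, 35, Wes, 16, 37), (Echo, MIA, 5, 35, Wes, 25, 2), (Echo, MIA, 5, 35, Wes, 25, 25), (Echo, MIA, 5, 35, Wes, 25, 37), (Echo, MIA, 5, 35, Wes, 31, 2), (Echo, MIA, 5, 35, Wes, 31, 25), (Echo, MIA, 5, 35, Wes, 31, 37)}
Projecting to sid, pname, city, qty, pid: {(15, Atlas, MIA, 28, 14), (15, Atlas, MIA, 28, 39), (15, Atlas, MIA, 40, 14), (15, Atlas, MIA, 40, 39), (15, Echo, MIA, 5, 2), (15, Echo, MIA, 5, 25), (15, Echo, MIA, 5, 37), (16, Atlas, MIA, 28, 14), (16, Atlas, MIA, 28, 39), (16, Atlas, MIA, 40, 14), (16, Atlas, MIA, 40, 39), (16, Echo, MIA, 5, 2), (16, Echo, MIA, 5, 25), (16, Echo, MIA, 5, 37), (25, Atlas, MIA, 28, 14), (25, Atlas, MIA, 28, 39), (25, Atlas, MIA, 40, 14), (25, Atlas, MIA, 40, 39), (25, Echo, MIA, 5, 2), (25, Echo, MIA, 5, 25), (25, Echo, MIA, 5, 37), (31, Atlas, MIA, 28, 14), (31, Atlas, MIA, 28, 39), (31, Atlas, MIA, 40, 14), (31, Atlas, MIA, 40, 39), (31, Echo, MIA, 5, 2), (31, Echo, MIA, 5, 25), (31, Echo, MIA, 5, 37), (4, Echo, MIA, 40, 2), (4, Echo, MIA, 40, 25), (4, Echo, MIA, 40, 37)}
Selection pname = Echo: {(15, Echo, MIA, 5, 2), (15, Echo, MIA, 5, 25), (15, Echo, MIA, 5, 37), (16, Echo, MIA, 5, 2), (16, Echo, MIA, 5, 25), (16, Echo, MIA, 5, 37), (25, Echo, MIA, 5, 2), (25, Echo, MIA, 5, 25), (25, Echo, MIA, 5, 37), (31, Echo, MIA, 5, 2), (31, Echo, MIA, 5, 25), (31, Echo, MIA, 5, 37), (4, Echo, MIA, 40, 2), (4, Echo, MIA, 40, 25), (4, Echo, MIA, 40, 37)}
Projecting to sid, pname, qty (10 duplicate(s) eliminated): {(15, Echo, 5), (16, Echo, 5), (25, Echo, 5), (31, Echo, 5), (4, Echo, 40)}

{(15, Echo, 5), (16, Echo, 5), (25, Echo, 5), (31, Echo, 5), (4, Echo, 40)}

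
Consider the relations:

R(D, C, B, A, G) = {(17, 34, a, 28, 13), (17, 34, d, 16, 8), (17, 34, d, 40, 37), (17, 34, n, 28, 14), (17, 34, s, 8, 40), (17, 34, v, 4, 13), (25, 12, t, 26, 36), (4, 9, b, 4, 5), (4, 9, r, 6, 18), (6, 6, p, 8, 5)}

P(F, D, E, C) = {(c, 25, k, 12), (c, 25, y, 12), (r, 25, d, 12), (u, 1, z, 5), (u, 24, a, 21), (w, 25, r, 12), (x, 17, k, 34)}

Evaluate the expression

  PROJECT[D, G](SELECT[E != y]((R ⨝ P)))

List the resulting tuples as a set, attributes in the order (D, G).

R ⋈ P (natural join on D, C): {(17, 34, a, 28, 13, x, k), (17, 34, d, 16, 8, x, k), (17, 34, d, 40, 37, x, k), (17, 34, n, 28, 14, x, k), (17, 34, s, 8, 40, x, k), (17, 34, v, 4, 13, x, k), (25, 12, t, 26, 36, c, k), (25, 12, t, 26, 36, c, y), (25, 12, t, 26, 36, r, d), (25, 12, t, 26, 36, w, r)}
Filtering on E != y leaves {(17, 34, a, 28, 13, x, k), (17, 34, d, 16, 8, x, k), (17, 34, d, 40, 37, x, k), (17, 34, n, 28, 14, x, k), (17, 34, s, 8, 40, x, k), (17, 34, v, 4, 13, x, k), (25, 12, t, 26, 36, c, k), (25, 12, t, 26, 36, r, d), (25, 12, t, 26, 36, w, r)}.
Keep only column(s) D, G (3 duplicate(s) eliminated): {(17, 13), (17, 14), (17, 37), (17, 40), (17, 8), (25, 36)}

{(17, 13), (17, 14), (17, 37), (17, 40), (17, 8), (25, 36)}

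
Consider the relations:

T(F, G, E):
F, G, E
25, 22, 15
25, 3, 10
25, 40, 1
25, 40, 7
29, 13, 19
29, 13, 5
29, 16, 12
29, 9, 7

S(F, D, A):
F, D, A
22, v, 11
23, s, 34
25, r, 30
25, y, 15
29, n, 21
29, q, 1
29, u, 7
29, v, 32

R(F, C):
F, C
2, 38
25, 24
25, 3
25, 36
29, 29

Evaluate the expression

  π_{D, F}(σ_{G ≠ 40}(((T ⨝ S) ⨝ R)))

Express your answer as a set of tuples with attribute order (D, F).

{(n, 29), (q, 29), (r, 25), (u, 29), (v, 29), (y, 25)}

Natural join on F: {(25, 22, 15, r, 30), (25, 22, 15, y, 15), (25, 3, 10, r, 30), (25, 3, 10, y, 15), (25, 40, 1, r, 30), (25, 40, 1, y, 15), (25, 40, 7, r, 30), (25, 40, 7, y, 15), (29, 13, 19, n, 21), (29, 13, 19, q, 1), (29, 13, 19, u, 7), (29, 13, 19, v, 32), (29, 13, 5, n, 21), (29, 13, 5, q, 1), (29, 13, 5, u, 7), (29, 13, 5, v, 32), (29, 16, 12, n, 21), (29, 16, 12, q, 1), (29, 16, 12, u, 7), (29, 16, 12, v, 32), (29, 9, 7, n, 21), (29, 9, 7, q, 1), (29, 9, 7, u, 7), (29, 9, 7, v, 32)}
Natural join on F: {(25, 22, 15, r, 30, 24), (25, 22, 15, r, 30, 3), (25, 22, 15, r, 30, 36), (25, 22, 15, y, 15, 24), (25, 22, 15, y, 15, 3), (25, 22, 15, y, 15, 36), (25, 3, 10, r, 30, 24), (25, 3, 10, r, 30, 3), (25, 3, 10, r, 30, 36), (25, 3, 10, y, 15, 24), (25, 3, 10, y, 15, 3), (25, 3, 10, y, 15, 36), (25, 40, 1, r, 30, 24), (25, 40, 1, r, 30, 3), (25, 40, 1, r, 30, 36), (25, 40, 1, y, 15, 24), (25, 40, 1, y, 15, 3), (25, 40, 1, y, 15, 36), (25, 40, 7, r, 30, 24), (25, 40, 7, r, 30, 3), (25, 40, 7, r, 30, 36), (25, 40, 7, y, 15, 24), (25, 40, 7, y, 15, 3), (25, 40, 7, y, 15, 36), (29, 13, 19, n, 21, 29), (29, 13, 19, q, 1, 29), (29, 13, 19, u, 7, 29), (29, 13, 19, v, 32, 29), (29, 13, 5, n, 21, 29), (29, 13, 5, q, 1, 29), (29, 13, 5, u, 7, 29), (29, 13, 5, v, 32, 29), (29, 16, 12, n, 21, 29), (29, 16, 12, q, 1, 29), (29, 16, 12, u, 7, 29), (29, 16, 12, v, 32, 29), (29, 9, 7, n, 21, 29), (29, 9, 7, q, 1, 29), (29, 9, 7, u, 7, 29), (29, 9, 7, v, 32, 29)}
Apply σ_{G ≠ 40}; surviving tuples: {(25, 22, 15, r, 30, 24), (25, 22, 15, r, 30, 3), (25, 22, 15, r, 30, 36), (25, 22, 15, y, 15, 24), (25, 22, 15, y, 15, 3), (25, 22, 15, y, 15, 36), (25, 3, 10, r, 30, 24), (25, 3, 10, r, 30, 3), (25, 3, 10, r, 30, 36), (25, 3, 10, y, 15, 24), (25, 3, 10, y, 15, 3), (25, 3, 10, y, 15, 36), (29, 13, 19, n, 21, 29), (29, 13, 19, q, 1, 29), (29, 13, 19, u, 7, 29), (29, 13, 19, v, 32, 29), (29, 13, 5, n, 21, 29), (29, 13, 5, q, 1, 29), (29, 13, 5, u, 7, 29), (29, 13, 5, v, 32, 29), (29, 16, 12, n, 21, 29), (29, 16, 12, q, 1, 29), (29, 16, 12, u, 7, 29), (29, 16, 12, v, 32, 29), (29, 9, 7, n, 21, 29), (29, 9, 7, q, 1, 29), (29, 9, 7, u, 7, 29), (29, 9, 7, v, 32, 29)}
Projecting to D, F (22 duplicate(s) eliminated): {(n, 29), (q, 29), (r, 25), (u, 29), (v, 29), (y, 25)}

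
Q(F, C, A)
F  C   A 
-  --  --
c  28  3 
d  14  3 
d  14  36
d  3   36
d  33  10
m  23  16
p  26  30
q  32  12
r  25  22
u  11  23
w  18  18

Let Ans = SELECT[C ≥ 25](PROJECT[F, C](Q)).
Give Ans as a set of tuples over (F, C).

{(c, 28), (d, 33), (p, 26), (q, 32), (r, 25)}

π_{F, C} gives {(c, 28), (d, 14), (d, 3), (d, 33), (m, 23), (p, 26), (q, 32), (r, 25), (u, 11), (w, 18)} (1 duplicate(s) eliminated).
Selection C ≥ 25: {(c, 28), (d, 33), (p, 26), (q, 32), (r, 25)}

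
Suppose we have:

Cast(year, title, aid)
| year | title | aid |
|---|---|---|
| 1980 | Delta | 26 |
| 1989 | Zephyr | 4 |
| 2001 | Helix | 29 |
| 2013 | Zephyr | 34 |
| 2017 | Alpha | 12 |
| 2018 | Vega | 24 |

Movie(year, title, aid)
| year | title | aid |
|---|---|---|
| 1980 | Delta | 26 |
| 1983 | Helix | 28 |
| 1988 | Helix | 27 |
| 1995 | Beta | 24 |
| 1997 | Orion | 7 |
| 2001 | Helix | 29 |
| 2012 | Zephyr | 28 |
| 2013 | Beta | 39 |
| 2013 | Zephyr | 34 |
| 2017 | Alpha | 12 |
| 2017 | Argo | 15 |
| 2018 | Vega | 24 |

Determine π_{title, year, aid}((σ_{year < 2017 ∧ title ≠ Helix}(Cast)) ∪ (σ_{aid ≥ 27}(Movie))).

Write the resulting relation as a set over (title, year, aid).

σ[year < 2017 ∧ title ≠ Helix]: keep tuples satisfying year < 2017 ∧ title ≠ Helix → {(1980, Delta, 26), (1989, Zephyr, 4), (2013, Zephyr, 34)}
σ[aid ≥ 27]: keep tuples satisfying aid ≥ 27 → {(1983, Helix, 28), (1988, Helix, 27), (2001, Helix, 29), (2012, Zephyr, 28), (2013, Beta, 39), (2013, Zephyr, 34)}
Union: {(1980, Delta, 26), (1989, Zephyr, 4), (2013, Zephyr, 34)} with {(1983, Helix, 28), (1988, Helix, 27), (2001, Helix, 29), (2012, Zephyr, 28), (2013, Beta, 39), (2013, Zephyr, 34)} → {(1980, Delta, 26), (1983, Helix, 28), (1988, Helix, 27), (1989, Zephyr, 4), (2001, Helix, 29), (2012, Zephyr, 28), (2013, Beta, 39), (2013, Zephyr, 34)}
π_{title, year, aid} gives {(Beta, 2013, 39), (Delta, 1980, 26), (Helix, 1983, 28), (Helix, 1988, 27), (Helix, 2001, 29), (Zephyr, 1989, 4), (Zephyr, 2012, 28), (Zephyr, 2013, 34)}.

{(Beta, 2013, 39), (Delta, 1980, 26), (Helix, 1983, 28), (Helix, 1988, 27), (Helix, 2001, 29), (Zephyr, 1989, 4), (Zephyr, 2012, 28), (Zephyr, 2013, 34)}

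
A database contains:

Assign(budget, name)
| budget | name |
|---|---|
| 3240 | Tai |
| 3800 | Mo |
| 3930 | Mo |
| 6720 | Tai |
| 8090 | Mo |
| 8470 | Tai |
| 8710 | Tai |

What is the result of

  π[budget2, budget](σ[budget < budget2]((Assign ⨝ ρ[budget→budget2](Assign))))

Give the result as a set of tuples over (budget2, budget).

{(3930, 3800), (6720, 3240), (8090, 3800), (8090, 3930), (8470, 3240), (8470, 6720), (8710, 3240), (8710, 6720), (8710, 8470)}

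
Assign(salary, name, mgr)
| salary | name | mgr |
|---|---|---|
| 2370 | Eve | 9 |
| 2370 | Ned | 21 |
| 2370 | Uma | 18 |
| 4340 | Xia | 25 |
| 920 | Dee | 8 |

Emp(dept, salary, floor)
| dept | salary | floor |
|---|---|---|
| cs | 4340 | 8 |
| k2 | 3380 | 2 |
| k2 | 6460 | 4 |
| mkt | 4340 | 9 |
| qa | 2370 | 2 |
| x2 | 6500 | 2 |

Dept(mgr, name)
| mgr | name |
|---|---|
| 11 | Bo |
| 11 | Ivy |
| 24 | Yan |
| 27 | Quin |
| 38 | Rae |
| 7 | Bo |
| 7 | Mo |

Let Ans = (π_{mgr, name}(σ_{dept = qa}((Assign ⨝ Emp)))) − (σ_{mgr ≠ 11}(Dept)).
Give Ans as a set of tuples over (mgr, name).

{(18, Uma), (21, Ned), (9, Eve)}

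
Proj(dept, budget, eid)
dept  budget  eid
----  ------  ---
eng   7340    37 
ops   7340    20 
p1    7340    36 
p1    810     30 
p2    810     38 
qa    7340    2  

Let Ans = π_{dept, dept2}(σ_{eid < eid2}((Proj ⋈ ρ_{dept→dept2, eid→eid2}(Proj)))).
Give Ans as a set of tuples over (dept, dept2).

ρ[dept→dept2, eid→eid2]: schema becomes (dept2, budget, eid2); tuples unchanged.
Natural join on budget: {(eng, 7340, 37, eng, 37), (eng, 7340, 37, ops, 20), (eng, 7340, 37, p1, 36), (eng, 7340, 37, qa, 2), (ops, 7340, 20, eng, 37), (ops, 7340, 20, ops, 20), (ops, 7340, 20, p1, 36), (ops, 7340, 20, qa, 2), (p1, 7340, 36, eng, 37), (p1, 7340, 36, ops, 20), (p1, 7340, 36, p1, 36), (p1, 7340, 36, qa, 2), (p1, 810, 30, p1, 30), (p1, 810, 30, p2, 38), (p2, 810, 38, p1, 30), (p2, 810, 38, p2, 38), (qa, 7340, 2, eng, 37), (qa, 7340, 2, ops, 20), (qa, 7340, 2, p1, 36), (qa, 7340, 2, qa, 2)}
Filtering on eid < eid2 leaves {(ops, 7340, 20, eng, 37), (ops, 7340, 20, p1, 36), (p1, 7340, 36, eng, 37), (p1, 810, 30, p2, 38), (qa, 7340, 2, eng, 37), (qa, 7340, 2, ops, 20), (qa, 7340, 2, p1, 36)}.
π_{dept, dept2} gives {(ops, eng), (ops, p1), (p1, eng), (p1, p2), (qa, eng), (qa, ops), (qa, p1)}.

{(ops, eng), (ops, p1), (p1, eng), (p1, p2), (qa, eng), (qa, ops), (qa, p1)}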